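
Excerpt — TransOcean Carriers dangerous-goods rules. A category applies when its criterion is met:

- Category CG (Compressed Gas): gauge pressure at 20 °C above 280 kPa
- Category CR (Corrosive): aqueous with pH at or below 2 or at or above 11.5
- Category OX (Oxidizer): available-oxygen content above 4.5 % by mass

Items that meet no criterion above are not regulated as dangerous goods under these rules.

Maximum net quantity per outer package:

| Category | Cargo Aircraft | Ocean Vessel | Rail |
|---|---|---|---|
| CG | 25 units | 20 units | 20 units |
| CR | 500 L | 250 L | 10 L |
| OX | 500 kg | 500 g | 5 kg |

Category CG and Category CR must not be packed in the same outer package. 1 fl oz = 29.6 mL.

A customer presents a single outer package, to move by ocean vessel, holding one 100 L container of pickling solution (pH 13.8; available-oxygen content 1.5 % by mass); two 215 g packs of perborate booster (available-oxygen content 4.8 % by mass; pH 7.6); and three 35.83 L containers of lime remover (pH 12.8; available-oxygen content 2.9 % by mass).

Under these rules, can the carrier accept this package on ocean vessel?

Pickling solution: pH 13.8 ≥ 11.5 → Category CR (Corrosive).
Perborate booster: available-oxygen content 4.8 % by mass > 4.5 % by mass → Category OX (Oxidizer).
The lime remover has pH 12.8, which is ≥ 11.5, so it is Category CR (Corrosive).
Total Category CR: 100 L + (three 35.83 L containers = 107.49 L) = 207.49 L.
That is within the Category CR ocean vessel limit of 250 L.
Category OX quantity: two 215 g packs = 430 g.
430 g ≤ 500 g (ocean vessel limit, Category OX) — within limit.
The segregation rule (Category CG with Category CR) does not apply to Category CR with Category OX.
Every hazard category is within its ocean vessel limit and no segregation rule is violated.

Yes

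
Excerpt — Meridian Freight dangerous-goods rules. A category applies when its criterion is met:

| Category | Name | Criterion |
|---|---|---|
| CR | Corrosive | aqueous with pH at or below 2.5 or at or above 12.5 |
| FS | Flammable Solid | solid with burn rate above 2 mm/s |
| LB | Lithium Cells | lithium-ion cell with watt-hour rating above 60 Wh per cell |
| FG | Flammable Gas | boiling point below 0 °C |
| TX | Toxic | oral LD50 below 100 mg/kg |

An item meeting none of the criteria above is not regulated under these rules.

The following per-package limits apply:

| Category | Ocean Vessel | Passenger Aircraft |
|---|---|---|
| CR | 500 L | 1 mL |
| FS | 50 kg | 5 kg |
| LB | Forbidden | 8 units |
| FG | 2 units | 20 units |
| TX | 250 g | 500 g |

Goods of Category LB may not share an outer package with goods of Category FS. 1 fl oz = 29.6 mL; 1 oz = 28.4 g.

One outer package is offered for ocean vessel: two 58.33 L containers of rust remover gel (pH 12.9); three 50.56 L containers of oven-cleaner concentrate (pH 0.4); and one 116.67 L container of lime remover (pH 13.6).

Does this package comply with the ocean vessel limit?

Yes

With pH 12.9 (≥ 12.5), the rust remover gel falls in Category CR.
pH 0.4 meets the Category CR criterion (Corrosive), so the oven-cleaner concentrate is Category CR.
With pH 13.6 (≥ 12.5), the lime remover falls in Category CR.
Total Category CR: (two 58.33 L containers = 116.66 L) + (three 50.56 L containers = 151.68 L) + 116.67 L = 385.01 L.
385.01 L ≤ 500 L (ocean vessel limit, Category CR) — within limit.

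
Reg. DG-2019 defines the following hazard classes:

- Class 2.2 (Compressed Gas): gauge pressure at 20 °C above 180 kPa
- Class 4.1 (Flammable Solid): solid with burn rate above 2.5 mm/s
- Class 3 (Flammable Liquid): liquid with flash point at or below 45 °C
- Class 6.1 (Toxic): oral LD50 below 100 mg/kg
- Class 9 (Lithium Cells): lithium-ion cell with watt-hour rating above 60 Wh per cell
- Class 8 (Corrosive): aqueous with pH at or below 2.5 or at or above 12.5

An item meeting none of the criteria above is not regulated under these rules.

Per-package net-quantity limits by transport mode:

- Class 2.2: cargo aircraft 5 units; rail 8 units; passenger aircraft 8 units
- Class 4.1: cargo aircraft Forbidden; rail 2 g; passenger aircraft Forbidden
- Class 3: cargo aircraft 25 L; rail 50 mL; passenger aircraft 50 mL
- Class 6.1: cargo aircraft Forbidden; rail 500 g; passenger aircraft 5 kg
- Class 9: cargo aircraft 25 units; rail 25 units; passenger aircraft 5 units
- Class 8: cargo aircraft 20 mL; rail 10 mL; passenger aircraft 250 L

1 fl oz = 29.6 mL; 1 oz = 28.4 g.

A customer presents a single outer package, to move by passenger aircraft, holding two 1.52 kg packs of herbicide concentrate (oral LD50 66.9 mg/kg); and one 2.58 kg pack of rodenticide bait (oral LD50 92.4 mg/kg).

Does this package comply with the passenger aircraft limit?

The herbicide concentrate has oral LD50 66.9 mg/kg, which is < 100 mg/kg, so it is Class 6.1 (Toxic).
With oral LD50 92.4 mg/kg (< 100 mg/kg), the rodenticide bait falls in Class 6.1.
Class 6.1 net quantity: (two 1.52 kg packs = 3.04 kg) + 2.58 kg = 5.62 kg.
5.62 kg > 5 kg (passenger aircraft limit, Class 6.1) — over the limit.

No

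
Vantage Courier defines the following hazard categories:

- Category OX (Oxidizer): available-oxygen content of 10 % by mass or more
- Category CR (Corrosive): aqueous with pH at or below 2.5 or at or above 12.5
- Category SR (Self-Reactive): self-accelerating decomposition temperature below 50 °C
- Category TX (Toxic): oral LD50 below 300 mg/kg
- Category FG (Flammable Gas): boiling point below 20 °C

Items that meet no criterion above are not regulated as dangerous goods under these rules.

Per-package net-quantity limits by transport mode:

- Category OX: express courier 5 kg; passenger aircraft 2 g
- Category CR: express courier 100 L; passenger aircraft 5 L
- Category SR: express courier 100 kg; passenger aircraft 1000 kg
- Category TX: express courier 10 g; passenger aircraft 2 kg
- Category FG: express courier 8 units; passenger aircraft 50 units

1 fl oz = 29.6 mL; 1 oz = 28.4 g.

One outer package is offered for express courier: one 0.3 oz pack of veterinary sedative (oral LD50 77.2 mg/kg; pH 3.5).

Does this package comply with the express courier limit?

The veterinary sedative has oral LD50 77.2 mg/kg, which is < 300 mg/kg, so it is Category TX (Toxic).
Category TX quantity: one 0.3 oz pack = 8.52 g.
8.52 g is within the express courier limit of 10 g for Category TX.

Yes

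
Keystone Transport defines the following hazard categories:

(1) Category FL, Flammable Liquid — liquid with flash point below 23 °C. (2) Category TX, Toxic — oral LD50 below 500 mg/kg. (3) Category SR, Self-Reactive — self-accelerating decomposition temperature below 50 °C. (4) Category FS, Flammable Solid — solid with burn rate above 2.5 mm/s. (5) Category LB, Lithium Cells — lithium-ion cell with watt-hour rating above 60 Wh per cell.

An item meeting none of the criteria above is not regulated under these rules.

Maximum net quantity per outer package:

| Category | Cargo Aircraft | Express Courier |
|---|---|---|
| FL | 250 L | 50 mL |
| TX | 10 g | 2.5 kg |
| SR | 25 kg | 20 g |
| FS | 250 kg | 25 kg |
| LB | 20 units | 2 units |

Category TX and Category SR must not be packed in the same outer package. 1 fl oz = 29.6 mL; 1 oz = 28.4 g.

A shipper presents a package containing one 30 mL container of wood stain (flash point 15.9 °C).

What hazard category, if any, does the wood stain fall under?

Wood stain: flash point 15.9 °C < 23 °C → Category FL (Flammable Liquid).

Category FL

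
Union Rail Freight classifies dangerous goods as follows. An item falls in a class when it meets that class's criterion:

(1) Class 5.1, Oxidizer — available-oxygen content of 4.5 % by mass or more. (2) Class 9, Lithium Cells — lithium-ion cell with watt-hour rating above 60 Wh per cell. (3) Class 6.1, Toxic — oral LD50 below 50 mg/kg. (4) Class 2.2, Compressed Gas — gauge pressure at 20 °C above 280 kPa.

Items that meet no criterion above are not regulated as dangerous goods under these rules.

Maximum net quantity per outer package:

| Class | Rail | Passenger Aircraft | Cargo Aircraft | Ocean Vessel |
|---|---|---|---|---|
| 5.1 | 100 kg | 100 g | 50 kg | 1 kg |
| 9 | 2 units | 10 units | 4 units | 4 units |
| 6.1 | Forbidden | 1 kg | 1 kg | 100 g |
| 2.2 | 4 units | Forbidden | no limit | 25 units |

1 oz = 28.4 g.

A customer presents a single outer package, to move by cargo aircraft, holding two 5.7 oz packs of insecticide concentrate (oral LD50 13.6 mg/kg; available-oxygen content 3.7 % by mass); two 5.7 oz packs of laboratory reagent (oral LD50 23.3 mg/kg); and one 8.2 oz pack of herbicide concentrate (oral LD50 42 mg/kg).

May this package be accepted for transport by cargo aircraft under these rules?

The insecticide concentrate has oral LD50 13.6 mg/kg, which is < 50 mg/kg, so it is Class 6.1 (Toxic).
Laboratory reagent: oral LD50 23.3 mg/kg < 50 mg/kg → Class 6.1 (Toxic).
Herbicide concentrate: oral LD50 42 mg/kg < 50 mg/kg → Class 6.1 (Toxic).
Total Class 6.1: (two 5.7 oz packs = 323.76 g) + (two 5.7 oz packs = 323.76 g) + (one 8.2 oz pack = 232.88 g) = 880.4 g.
That is within the Class 6.1 cargo aircraft limit of 1 kg.

Yes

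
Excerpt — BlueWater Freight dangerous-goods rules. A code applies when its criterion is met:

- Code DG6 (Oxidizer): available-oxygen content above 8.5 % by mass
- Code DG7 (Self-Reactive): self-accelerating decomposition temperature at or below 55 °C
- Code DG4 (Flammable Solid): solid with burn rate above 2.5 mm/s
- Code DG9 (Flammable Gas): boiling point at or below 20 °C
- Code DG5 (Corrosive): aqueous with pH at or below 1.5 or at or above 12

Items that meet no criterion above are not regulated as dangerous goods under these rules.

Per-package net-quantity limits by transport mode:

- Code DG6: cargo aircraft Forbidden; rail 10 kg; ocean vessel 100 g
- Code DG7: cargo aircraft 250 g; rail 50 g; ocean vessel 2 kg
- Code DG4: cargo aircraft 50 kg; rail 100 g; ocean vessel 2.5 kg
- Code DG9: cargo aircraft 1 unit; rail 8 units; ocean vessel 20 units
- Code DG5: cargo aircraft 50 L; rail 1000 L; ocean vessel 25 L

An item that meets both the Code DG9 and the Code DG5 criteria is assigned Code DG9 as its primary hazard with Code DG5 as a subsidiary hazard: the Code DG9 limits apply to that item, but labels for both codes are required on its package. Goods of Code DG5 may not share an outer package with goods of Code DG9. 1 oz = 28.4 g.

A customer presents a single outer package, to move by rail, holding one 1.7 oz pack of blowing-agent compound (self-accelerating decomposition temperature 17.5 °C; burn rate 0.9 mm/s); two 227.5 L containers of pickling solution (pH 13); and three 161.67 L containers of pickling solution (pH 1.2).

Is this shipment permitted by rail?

Yes

Blowing-agent compound: self-accelerating decomposition temperature 17.5 °C ≤ 55 °C → Code DG7 (Self-Reactive).
The pickling solution has pH 13, which is ≥ 12, so it is Code DG5 (Corrosive).
Pickling solution: pH 1.2 ≤ 1.5 → Code DG5 (Corrosive).
Total Code DG5: (two 227.5 L containers = 455 L) + (three 161.67 L containers = 485.01 L) = 940.01 L.
940.01 L is within the rail limit of 1000 L for Code DG5.
Code DG7 quantity: one 1.7 oz pack = 48.28 g.
48.28 g ≤ 50 g (rail limit, Code DG7) — within limit.
The segregation rule (Code DG5 with Code DG9) does not apply to Code DG5 with Code DG7.
Every hazard code is within its rail limit and no segregation rule is violated.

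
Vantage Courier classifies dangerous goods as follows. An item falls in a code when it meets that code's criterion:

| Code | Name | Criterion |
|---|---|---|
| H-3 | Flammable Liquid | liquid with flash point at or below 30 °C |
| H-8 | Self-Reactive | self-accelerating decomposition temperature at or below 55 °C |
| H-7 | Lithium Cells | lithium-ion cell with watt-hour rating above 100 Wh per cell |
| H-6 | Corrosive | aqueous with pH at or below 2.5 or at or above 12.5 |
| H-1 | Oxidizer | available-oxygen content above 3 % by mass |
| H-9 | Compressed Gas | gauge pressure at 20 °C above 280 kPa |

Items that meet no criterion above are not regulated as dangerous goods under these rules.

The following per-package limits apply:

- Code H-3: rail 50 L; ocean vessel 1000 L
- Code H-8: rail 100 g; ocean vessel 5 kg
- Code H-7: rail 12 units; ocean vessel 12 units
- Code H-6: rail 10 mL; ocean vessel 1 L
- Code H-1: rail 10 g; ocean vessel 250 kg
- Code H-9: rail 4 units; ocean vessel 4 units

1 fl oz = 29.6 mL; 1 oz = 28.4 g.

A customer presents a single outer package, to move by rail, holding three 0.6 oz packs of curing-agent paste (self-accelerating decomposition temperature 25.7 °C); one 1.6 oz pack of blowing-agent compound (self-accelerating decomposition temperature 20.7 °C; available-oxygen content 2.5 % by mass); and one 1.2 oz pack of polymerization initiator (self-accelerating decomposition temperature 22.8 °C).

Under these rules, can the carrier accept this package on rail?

Curing-agent paste: self-accelerating decomposition temperature 25.7 °C ≤ 55 °C → Code H-8 (Self-Reactive).
Self-accelerating decomposition temperature 20.7 °C meets the Code H-8 criterion (Self-Reactive), so the blowing-agent compound is Code H-8.
Polymerization initiator: self-accelerating decomposition temperature 22.8 °C ≤ 55 °C → Code H-8 (Self-Reactive).
Code H-8 net quantity: (three 0.6 oz packs = 51.12 g) + (one 1.6 oz pack = 45.44 g) + (one 1.2 oz pack = 34.08 g) = 130.64 g.
That exceeds the Code H-8 rail limit of 100 g.

No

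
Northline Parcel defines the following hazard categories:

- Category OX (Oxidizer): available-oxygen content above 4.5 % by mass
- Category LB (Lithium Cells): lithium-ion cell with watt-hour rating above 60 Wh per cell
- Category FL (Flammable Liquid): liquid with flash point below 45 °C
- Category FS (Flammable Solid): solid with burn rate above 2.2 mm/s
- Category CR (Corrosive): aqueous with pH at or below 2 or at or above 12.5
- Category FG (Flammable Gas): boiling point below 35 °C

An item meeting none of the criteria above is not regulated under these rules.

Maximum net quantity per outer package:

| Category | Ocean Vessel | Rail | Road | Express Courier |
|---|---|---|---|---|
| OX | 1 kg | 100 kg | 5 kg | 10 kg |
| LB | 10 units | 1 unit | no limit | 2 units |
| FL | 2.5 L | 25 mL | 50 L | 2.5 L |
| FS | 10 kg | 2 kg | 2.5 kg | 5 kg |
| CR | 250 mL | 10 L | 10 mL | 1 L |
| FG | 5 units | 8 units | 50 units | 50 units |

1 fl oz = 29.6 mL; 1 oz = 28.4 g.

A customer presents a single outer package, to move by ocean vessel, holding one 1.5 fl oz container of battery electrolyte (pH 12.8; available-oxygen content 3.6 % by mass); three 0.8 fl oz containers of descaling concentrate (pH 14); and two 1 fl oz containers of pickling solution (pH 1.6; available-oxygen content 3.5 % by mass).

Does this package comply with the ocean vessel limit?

Battery electrolyte: pH 12.8 ≥ 12.5 → Category CR (Corrosive).
pH 14 meets the Category CR criterion (Corrosive), so the descaling concentrate is Category CR.
With pH 1.6 (≤ 2), the pickling solution falls in Category CR.
Total Category CR: (one 1.5 fl oz container = 44.4 mL) + (three 0.8 fl oz containers = 71.04 mL) + (two 1 fl oz containers = 59.2 mL) = 174.64 mL.
That is within the Category CR ocean vessel limit of 250 mL.

Yes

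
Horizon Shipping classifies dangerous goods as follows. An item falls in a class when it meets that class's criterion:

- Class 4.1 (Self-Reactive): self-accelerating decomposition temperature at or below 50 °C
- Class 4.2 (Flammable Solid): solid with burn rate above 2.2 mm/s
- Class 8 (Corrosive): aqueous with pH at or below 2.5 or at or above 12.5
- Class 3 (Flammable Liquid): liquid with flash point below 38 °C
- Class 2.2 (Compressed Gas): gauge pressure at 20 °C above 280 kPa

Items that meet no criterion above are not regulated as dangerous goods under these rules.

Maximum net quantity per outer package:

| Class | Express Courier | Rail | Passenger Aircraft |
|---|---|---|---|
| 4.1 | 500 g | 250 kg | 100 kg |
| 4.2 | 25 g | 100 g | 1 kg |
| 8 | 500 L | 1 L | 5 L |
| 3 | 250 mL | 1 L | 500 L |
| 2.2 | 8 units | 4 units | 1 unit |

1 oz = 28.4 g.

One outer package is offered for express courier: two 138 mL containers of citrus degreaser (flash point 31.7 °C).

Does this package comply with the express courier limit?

Citrus degreaser: flash point 31.7 °C < 38 °C → Class 3 (Flammable Liquid).
Class 3 quantity: two 138 mL containers = 276 mL.
276 mL exceeds the express courier limit of 250 mL for Class 3.

No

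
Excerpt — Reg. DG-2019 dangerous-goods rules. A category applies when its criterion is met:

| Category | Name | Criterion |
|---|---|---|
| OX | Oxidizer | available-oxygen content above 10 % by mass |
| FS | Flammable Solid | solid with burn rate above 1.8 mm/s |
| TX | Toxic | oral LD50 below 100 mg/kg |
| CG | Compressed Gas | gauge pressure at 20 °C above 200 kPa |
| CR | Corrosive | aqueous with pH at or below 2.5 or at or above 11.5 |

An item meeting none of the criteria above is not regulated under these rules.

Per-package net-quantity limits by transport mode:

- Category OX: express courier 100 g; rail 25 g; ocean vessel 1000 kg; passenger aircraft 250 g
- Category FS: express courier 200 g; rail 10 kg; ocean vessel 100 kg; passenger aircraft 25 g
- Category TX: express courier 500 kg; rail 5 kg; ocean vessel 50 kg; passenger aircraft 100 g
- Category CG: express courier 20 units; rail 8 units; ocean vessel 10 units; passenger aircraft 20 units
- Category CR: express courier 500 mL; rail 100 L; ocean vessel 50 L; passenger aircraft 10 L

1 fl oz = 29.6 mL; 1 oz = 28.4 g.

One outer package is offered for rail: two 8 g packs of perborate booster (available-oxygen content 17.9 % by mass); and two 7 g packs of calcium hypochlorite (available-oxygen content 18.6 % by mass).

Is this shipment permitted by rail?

With available-oxygen content 17.9 % by mass (> 10 % by mass), the perborate booster falls in Category OX.
Available-oxygen content 18.6 % by mass meets the Category OX criterion (Oxidizer), so the calcium hypochlorite is Category OX.
Total Category OX: (two 8 g packs = 16 g) + (two 7 g packs = 14 g) = 30 g.
30 g > 25 g (rail limit, Category OX) — over the limit.

No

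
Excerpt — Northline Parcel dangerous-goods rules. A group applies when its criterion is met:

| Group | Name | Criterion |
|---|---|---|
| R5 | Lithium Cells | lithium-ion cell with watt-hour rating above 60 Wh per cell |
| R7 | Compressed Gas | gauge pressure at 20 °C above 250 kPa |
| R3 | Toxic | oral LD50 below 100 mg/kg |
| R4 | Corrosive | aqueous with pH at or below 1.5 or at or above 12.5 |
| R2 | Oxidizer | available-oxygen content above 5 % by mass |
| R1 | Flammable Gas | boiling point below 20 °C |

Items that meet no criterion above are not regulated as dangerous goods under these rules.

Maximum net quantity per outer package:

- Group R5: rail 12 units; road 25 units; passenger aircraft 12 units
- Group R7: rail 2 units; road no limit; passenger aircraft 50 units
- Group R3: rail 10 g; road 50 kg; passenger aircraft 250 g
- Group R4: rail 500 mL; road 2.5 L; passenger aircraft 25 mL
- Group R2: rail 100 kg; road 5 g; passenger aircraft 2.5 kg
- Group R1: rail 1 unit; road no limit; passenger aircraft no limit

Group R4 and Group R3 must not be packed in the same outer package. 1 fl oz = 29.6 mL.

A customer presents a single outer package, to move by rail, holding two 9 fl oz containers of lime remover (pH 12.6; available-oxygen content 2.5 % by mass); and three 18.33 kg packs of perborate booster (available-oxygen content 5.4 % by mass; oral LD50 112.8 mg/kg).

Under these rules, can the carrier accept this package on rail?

With pH 12.6 (≥ 12.5), the lime remover falls in Group R4.
Perborate booster: available-oxygen content 5.4 % by mass > 5 % by mass → Group R2 (Oxidizer).
Group R2 quantity: three 18.33 kg packs = 54.99 kg.
That is within the Group R2 rail limit of 100 kg.
Group R4 quantity: two 9 fl oz containers = 532.8 mL.
532.8 mL > 500 mL (rail limit, Group R4) — over the limit.
The segregation rule (Group R4 with Group R3) does not apply to Group R2 with Group R4.

No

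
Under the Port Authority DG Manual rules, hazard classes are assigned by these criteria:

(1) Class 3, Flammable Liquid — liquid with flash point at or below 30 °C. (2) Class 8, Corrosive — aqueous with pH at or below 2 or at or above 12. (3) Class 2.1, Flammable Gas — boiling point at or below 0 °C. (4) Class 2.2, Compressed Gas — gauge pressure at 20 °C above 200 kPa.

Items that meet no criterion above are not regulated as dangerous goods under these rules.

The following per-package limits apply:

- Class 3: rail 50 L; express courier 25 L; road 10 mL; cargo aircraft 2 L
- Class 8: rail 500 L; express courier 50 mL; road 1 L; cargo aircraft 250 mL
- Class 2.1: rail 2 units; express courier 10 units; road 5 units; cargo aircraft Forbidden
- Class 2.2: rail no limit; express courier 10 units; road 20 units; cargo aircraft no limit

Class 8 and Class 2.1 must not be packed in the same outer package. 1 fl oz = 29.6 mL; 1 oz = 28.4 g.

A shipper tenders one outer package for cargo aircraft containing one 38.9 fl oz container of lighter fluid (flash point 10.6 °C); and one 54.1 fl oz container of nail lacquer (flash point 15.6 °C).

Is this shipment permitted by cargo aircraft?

No

Lighter fluid: flash point 10.6 °C ≤ 30 °C → Class 3 (Flammable Liquid).
The nail lacquer has flash point 15.6 °C, which is ≤ 30 °C, so it is Class 3 (Flammable Liquid).
Total Class 3: (one 38.9 fl oz container = 1151.44 mL) + (one 54.1 fl oz container = 1601.36 mL) = 2752.8 mL.
2752.8 mL exceeds the cargo aircraft limit of 2 L for Class 3.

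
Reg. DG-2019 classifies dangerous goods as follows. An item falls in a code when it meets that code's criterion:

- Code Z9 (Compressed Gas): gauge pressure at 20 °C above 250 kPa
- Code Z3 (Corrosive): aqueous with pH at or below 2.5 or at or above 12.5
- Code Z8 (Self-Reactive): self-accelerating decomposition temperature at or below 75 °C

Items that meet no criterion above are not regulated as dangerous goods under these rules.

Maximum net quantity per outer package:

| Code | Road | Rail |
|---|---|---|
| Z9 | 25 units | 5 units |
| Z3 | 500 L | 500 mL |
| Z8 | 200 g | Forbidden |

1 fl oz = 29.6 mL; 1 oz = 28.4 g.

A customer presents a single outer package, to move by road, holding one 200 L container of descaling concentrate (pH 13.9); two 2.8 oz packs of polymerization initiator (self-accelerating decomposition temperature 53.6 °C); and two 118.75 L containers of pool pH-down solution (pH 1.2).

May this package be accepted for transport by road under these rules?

Descaling concentrate: pH 13.9 ≥ 12.5 → Code Z3 (Corrosive).
Self-accelerating decomposition temperature 53.6 °C meets the Code Z8 criterion (Self-Reactive), so the polymerization initiator is Code Z8.
Pool pH-down solution: pH 1.2 ≤ 2.5 → Code Z3 (Corrosive).
Code Z3 net quantity: 200 L + (two 118.75 L containers = 237.5 L) = 437.5 L.
437.5 L is within the road limit of 500 L for Code Z3.
Code Z8 quantity: two 2.8 oz packs = 159.04 g.
That is within the Code Z8 road limit of 200 g.
Every hazard code is within its road limit and no segregation rule is violated.

Yes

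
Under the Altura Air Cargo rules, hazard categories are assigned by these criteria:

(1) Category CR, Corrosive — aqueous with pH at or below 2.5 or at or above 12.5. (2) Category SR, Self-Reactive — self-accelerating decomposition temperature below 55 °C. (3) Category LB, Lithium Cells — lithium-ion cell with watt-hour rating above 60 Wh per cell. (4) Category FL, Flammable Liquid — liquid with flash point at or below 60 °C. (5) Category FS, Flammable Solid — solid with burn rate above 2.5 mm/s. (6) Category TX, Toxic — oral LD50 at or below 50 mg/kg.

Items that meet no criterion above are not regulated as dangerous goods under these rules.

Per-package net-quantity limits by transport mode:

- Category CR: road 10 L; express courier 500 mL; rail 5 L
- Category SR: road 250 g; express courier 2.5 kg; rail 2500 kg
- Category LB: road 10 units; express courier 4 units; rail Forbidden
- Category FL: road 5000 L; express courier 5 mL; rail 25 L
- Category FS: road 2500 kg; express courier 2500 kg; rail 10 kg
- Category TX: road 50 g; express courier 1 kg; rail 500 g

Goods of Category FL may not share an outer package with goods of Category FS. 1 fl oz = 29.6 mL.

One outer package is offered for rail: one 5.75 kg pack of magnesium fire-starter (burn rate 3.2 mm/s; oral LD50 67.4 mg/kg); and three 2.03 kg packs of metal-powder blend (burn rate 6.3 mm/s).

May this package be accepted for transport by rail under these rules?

No

Magnesium fire-starter: burn rate 3.2 mm/s > 2.5 mm/s → Category FS (Flammable Solid).
The metal-powder blend has burn rate 6.3 mm/s, which is > 2.5 mm/s, so it is Category FS (Flammable Solid).
Category FS net quantity: 5.75 kg + (three 2.03 kg packs = 6.09 kg) = 11.84 kg.
11.84 kg exceeds the rail limit of 10 kg for Category FS.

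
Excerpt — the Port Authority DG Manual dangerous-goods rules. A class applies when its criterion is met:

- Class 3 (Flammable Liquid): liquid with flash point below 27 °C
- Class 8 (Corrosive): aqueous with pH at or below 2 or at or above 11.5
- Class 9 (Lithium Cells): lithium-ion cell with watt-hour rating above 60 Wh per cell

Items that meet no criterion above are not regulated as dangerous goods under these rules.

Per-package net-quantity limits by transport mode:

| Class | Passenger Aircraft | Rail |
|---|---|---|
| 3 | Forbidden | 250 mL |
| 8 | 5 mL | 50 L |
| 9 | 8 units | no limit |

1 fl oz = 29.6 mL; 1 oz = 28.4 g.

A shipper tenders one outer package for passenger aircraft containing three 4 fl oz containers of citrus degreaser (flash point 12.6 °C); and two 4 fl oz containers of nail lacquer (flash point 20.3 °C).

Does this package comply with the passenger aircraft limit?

No

Citrus degreaser: flash point 12.6 °C < 27 °C → Class 3 (Flammable Liquid).
The nail lacquer has flash point 20.3 °C, which is < 27 °C, so it is Class 3 (Flammable Liquid).
Class 3 net quantity: (three 4 fl oz containers = 355.2 mL) + (two 4 fl oz containers = 236.8 mL) = 592 mL.
Class 3 is Forbidden by passenger aircraft.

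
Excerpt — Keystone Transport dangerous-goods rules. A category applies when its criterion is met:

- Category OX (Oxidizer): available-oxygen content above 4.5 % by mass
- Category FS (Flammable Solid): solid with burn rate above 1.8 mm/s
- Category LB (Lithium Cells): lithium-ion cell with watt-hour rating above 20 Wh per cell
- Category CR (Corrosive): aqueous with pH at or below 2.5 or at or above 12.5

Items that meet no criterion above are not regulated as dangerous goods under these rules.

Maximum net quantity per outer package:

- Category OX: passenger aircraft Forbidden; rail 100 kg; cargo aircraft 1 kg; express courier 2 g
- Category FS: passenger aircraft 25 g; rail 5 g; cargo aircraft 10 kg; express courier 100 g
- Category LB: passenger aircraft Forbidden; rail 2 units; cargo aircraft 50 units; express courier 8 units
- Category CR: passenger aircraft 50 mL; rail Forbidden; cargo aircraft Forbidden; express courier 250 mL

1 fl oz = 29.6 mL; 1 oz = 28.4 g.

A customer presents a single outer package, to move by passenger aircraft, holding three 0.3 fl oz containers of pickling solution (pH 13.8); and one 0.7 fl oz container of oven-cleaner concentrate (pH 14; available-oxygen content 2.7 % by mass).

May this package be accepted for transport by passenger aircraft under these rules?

Yes

Pickling solution: pH 13.8 ≥ 12.5 → Category CR (Corrosive).
With pH 14 (≥ 12.5), the oven-cleaner concentrate falls in Category CR.
Category CR net quantity: (three 0.3 fl oz containers = 26.64 mL) + (one 0.7 fl oz container = 20.72 mL) = 47.36 mL.
That is within the Category CR passenger aircraft limit of 50 mL.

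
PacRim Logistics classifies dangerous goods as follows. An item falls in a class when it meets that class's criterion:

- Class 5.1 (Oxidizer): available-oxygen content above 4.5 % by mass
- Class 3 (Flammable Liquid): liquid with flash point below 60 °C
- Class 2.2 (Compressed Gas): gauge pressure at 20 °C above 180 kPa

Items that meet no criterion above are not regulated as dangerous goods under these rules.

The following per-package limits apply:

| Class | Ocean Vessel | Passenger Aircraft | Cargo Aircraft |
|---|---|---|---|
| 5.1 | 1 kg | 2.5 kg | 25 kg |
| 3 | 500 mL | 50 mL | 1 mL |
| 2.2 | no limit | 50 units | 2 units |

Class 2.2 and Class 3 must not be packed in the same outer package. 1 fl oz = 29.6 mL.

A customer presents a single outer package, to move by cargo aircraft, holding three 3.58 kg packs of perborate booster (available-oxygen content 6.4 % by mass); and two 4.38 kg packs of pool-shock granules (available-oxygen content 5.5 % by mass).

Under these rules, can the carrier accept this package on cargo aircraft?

Yes

The perborate booster has available-oxygen content 6.4 % by mass, which is > 4.5 % by mass, so it is Class 5.1 (Oxidizer).
Pool-shock granules: available-oxygen content 5.5 % by mass > 4.5 % by mass → Class 5.1 (Oxidizer).
Class 5.1 net quantity: (three 3.58 kg packs = 10.74 kg) + (two 4.38 kg packs = 8.76 kg) = 19.5 kg.
19.5 kg is within the cargo aircraft limit of 25 kg for Class 5.1.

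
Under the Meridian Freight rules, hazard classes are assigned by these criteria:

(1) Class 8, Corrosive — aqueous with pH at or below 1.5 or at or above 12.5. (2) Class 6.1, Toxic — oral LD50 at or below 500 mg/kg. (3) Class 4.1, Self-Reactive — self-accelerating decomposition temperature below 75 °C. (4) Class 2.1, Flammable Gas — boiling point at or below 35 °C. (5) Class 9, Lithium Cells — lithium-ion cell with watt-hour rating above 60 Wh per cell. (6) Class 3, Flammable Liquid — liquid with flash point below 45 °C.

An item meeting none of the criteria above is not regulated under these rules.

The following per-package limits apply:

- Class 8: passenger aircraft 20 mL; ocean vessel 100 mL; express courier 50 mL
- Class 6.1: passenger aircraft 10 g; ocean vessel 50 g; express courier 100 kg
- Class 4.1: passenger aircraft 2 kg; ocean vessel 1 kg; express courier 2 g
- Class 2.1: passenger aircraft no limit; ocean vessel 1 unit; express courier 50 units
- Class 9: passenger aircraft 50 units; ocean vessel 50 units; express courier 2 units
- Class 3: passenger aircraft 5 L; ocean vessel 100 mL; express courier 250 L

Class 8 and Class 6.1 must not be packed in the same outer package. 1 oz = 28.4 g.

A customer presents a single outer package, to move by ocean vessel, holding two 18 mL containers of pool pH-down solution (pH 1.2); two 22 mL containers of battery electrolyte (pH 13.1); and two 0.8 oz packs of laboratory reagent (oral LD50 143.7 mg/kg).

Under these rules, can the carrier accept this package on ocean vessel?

No

Pool pH-down solution: pH 1.2 ≤ 1.5 → Class 8 (Corrosive).
With pH 13.1 (≥ 12.5), the battery electrolyte falls in Class 8.
With oral LD50 143.7 mg/kg (≤ 500 mg/kg), the laboratory reagent falls in Class 6.1.
Class 8 net quantity: (two 18 mL containers = 36 mL) + (two 22 mL containers = 44 mL) = 80 mL.
That is within the Class 8 ocean vessel limit of 100 mL.
Class 6.1 quantity: two 0.8 oz packs = 45.44 g.
45.44 g is within the ocean vessel limit of 50 g for Class 6.1.
Class 8 and Class 6.1 may not share an outer package.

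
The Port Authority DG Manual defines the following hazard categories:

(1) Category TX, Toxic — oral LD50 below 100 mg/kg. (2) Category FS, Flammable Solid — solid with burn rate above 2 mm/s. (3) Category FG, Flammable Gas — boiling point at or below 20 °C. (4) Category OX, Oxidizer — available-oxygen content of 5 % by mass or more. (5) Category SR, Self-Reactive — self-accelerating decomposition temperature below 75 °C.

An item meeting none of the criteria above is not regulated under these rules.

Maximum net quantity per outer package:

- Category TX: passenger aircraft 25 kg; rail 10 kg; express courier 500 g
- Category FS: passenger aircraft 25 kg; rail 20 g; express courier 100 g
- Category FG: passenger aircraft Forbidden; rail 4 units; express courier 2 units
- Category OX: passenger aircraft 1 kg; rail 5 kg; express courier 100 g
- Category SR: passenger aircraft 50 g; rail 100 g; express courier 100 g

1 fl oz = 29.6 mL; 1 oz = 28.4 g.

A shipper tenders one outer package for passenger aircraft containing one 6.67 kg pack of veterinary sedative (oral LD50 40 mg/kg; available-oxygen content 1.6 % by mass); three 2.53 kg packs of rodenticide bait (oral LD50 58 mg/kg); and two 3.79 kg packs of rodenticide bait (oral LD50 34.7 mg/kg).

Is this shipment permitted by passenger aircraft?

Veterinary sedative: oral LD50 40 mg/kg < 100 mg/kg → Category TX (Toxic).
The rodenticide bait has oral LD50 58 mg/kg, which is < 100 mg/kg, so it is Category TX (Toxic).
Rodenticide bait: oral LD50 34.7 mg/kg < 100 mg/kg → Category TX (Toxic).
Total Category TX: 6.67 kg + (three 2.53 kg packs = 7.59 kg) + (two 3.79 kg packs = 7.58 kg) = 21.84 kg.
21.84 kg is within the passenger aircraft limit of 25 kg for Category TX.

Yes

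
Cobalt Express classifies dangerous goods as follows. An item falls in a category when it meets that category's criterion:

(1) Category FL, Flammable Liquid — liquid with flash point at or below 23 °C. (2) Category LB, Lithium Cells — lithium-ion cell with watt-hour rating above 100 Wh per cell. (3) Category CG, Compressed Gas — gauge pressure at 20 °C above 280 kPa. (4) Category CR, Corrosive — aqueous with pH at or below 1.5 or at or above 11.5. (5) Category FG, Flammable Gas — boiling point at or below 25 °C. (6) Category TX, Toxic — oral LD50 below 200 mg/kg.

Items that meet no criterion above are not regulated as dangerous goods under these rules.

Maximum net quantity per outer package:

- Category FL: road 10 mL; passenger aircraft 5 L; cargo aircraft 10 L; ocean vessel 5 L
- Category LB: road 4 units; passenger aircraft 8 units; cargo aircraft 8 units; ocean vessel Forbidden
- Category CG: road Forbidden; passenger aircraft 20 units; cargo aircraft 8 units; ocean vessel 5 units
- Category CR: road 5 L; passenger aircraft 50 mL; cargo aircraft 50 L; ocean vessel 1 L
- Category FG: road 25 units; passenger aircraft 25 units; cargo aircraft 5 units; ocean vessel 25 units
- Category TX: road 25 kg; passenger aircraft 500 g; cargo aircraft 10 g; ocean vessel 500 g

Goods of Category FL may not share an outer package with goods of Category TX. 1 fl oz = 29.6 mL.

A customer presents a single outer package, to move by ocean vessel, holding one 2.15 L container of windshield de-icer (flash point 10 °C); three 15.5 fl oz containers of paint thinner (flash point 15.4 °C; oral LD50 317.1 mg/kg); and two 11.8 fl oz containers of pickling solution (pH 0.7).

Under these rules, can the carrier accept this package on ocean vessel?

Yes

Windshield de-icer: flash point 10 °C ≤ 23 °C → Category FL (Flammable Liquid).
Flash point 15.4 °C meets the Category FL criterion (Flammable Liquid), so the paint thinner is Category FL.
pH 0.7 meets the Category CR criterion (Corrosive), so the pickling solution is Category CR.
Category CR quantity: two 11.8 fl oz containers = 698.56 mL.
698.56 mL is within the ocean vessel limit of 1 L for Category CR.
Total Category FL: 2.15 L + (three 15.5 fl oz containers = 1376.4 mL) = 3526.4 mL.
3526.4 mL is within the ocean vessel limit of 5 L for Category FL.
The segregation rule (Category FL with Category TX) does not apply to Category CR with Category FL.
Every hazard category is within its ocean vessel limit and no segregation rule is violated.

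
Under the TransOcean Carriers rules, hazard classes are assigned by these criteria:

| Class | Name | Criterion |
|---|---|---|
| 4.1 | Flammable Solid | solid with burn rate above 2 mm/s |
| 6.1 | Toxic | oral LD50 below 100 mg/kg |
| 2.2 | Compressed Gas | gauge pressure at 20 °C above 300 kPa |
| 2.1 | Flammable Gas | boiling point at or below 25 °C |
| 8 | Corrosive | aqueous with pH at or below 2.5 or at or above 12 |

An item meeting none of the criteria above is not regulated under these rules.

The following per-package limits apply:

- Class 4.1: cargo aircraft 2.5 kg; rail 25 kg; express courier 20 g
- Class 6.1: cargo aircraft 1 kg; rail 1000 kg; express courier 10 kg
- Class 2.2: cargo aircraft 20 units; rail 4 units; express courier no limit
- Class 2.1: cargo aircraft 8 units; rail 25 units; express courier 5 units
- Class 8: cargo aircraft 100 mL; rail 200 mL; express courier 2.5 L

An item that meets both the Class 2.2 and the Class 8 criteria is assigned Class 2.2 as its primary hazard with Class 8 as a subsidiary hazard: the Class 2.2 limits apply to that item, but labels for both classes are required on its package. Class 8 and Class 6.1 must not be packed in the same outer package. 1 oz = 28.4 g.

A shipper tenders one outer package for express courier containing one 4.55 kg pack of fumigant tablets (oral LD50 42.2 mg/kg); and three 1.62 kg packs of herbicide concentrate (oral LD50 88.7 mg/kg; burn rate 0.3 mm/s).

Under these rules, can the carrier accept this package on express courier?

With oral LD50 42.2 mg/kg (< 100 mg/kg), the fumigant tablets fall in Class 6.1.
The herbicide concentrate has oral LD50 88.7 mg/kg, which is < 100 mg/kg, so it is Class 6.1 (Toxic).
Class 6.1 net quantity: 4.55 kg + (three 1.62 kg packs = 4.86 kg) = 9.41 kg.
9.41 kg ≤ 10 kg (express courier limit, Class 6.1) — within limit.

Yes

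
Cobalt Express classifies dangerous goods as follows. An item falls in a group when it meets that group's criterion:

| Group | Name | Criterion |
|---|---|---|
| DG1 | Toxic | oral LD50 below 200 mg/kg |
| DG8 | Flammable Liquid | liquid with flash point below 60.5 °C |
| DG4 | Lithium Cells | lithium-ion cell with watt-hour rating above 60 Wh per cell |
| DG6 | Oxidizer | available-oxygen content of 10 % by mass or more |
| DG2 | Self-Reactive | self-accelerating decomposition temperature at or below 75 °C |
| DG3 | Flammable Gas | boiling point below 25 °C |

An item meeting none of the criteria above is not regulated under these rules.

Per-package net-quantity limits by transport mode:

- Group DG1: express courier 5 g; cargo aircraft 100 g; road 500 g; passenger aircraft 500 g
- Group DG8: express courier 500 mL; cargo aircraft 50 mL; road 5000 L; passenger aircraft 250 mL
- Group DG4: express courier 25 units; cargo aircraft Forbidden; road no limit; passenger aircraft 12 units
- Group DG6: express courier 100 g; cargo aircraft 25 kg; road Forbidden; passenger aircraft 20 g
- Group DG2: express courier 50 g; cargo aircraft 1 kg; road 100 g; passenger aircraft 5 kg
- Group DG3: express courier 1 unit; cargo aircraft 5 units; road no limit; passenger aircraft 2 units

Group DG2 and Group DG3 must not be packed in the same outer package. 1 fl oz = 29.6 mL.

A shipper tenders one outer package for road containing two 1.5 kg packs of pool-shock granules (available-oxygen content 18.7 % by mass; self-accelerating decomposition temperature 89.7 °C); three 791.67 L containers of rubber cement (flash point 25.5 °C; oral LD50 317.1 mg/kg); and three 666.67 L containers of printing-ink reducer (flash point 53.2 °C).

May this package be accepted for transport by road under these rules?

Pool-shock granules: available-oxygen content 18.7 % by mass ≥ 10 % by mass → Group DG6 (Oxidizer).
Flash point 25.5 °C meets the Group DG8 criterion (Flammable Liquid), so the rubber cement is Group DG8.
The printing-ink reducer has flash point 53.2 °C, which is < 60.5 °C, so it is Group DG8 (Flammable Liquid).
Total Group DG8: (three 791.67 L containers = 2375.01 L) + (three 666.67 L containers = 2000.01 L) = 4375.02 L.
4375.02 L ≤ 5000 L (road limit, Group DG8) — within limit.
Group DG6 quantity: two 1.5 kg packs = 3 kg.
Group DG6 is Forbidden by road.
The segregation rule (Group DG2 with Group DG3) does not apply to Group DG8 with Group DG6.

No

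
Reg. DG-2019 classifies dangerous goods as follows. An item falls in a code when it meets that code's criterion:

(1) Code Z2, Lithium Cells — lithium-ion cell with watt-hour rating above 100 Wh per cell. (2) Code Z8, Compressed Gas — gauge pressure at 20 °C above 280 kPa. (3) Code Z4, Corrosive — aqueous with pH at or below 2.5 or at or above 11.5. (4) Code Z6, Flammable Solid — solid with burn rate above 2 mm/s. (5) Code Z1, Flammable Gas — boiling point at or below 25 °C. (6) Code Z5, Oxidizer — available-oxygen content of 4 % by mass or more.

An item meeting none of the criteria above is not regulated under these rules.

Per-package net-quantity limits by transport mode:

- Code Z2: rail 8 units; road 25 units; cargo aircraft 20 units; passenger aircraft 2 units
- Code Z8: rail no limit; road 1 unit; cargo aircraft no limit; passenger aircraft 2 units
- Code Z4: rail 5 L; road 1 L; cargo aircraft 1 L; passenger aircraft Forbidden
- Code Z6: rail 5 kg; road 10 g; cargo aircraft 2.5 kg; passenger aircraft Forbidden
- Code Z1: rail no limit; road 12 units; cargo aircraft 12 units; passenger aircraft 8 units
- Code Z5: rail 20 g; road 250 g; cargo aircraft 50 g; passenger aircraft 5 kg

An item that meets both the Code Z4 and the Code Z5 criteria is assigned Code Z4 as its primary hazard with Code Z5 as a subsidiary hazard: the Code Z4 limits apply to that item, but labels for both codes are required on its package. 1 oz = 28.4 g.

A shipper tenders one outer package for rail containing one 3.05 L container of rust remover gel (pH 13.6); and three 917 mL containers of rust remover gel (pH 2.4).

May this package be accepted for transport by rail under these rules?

Rust remover gel: pH 13.6 ≥ 11.5 → Code Z4 (Corrosive).
Rust remover gel: pH 2.4 ≤ 2.5 → Code Z4 (Corrosive).
Total Code Z4: 3.05 L + (three 917 mL containers = 2.751 L) = 5.801 L.
5.801 L > 5 L (rail limit, Code Z4) — over the limit.

No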